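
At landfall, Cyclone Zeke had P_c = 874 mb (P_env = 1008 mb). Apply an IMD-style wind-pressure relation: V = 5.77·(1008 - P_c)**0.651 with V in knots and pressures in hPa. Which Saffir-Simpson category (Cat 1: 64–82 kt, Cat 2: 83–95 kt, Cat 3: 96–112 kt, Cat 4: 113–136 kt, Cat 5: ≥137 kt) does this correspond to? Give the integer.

5

ΔP = 1008 − 874 = 134 mb.
V ≈ 5.77 × 134^0.651 = 5.77 × 24.25 ≈ 140 kt.
140 kt falls in the Category 5 band.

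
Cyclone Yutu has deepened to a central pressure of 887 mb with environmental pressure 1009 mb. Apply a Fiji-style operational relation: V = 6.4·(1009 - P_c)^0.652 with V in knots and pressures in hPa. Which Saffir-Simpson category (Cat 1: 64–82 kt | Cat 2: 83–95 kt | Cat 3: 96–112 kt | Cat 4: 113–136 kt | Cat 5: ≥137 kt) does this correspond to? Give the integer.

5

ΔP = 1009 − 887 = 122 mb.
V ≈ 6.4 × 122^0.652 = 6.4 × 22.92 ≈ 147 kt.
147 kt falls in the Category 5 band.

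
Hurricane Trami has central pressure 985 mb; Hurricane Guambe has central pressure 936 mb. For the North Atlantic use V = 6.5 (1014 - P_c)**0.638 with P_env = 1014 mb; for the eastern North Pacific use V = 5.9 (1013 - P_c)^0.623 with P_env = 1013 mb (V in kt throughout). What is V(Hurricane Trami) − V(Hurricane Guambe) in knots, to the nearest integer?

-33 kt

Hurricane Trami: ΔP = 29; V ≈ 6.5 × 29^0.638 ≈ 55.71 kt.
Hurricane Guambe: ΔP = 77; V ≈ 5.9 × 77^0.623 ≈ 88.34 kt.
Difference ≈ 55.71 − 88.34 = -32.63 → -33 kt.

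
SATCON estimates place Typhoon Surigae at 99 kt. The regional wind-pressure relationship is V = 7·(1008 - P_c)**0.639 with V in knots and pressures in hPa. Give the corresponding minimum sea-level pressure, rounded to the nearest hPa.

945 hPa

ΔP = (V / 7)^(1/0.639) = (99/7)^1.565.
99/7 = 14.143; 14.143^1.565 ≈ 63.17 hPa.
P_c = 1008 − 63.17 = 944.83 ≈ 945 hPa.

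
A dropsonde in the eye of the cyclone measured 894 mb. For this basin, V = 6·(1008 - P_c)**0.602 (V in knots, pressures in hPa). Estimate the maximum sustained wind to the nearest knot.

ΔP = 1008 − 894 = 114 mb.
114^0.602 ≈ 17.308.
V ≈ 6 × 17.308 ≈ 103.9 kt.

104 kt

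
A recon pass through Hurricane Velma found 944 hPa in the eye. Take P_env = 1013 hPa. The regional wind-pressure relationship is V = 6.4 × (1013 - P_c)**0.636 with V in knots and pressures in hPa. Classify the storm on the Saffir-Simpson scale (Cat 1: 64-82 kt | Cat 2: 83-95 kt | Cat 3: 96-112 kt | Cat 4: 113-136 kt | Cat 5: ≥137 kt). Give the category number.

ΔP = 1013 − 944 = 69 hPa.
V ≈ 6.4 × 69^0.636 = 6.4 × 14.77 ≈ 95 kt.
95 kt falls in the Category 2 band.

2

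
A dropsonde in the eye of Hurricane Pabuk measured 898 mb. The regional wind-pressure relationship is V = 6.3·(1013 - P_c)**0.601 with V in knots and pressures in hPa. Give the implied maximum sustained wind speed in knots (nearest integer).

ΔP = 1013 − 898 = 115 mb.
115^0.601 ≈ 17.317.
V ≈ 6.3 × 17.317 ≈ 109.1 kt.

109 kt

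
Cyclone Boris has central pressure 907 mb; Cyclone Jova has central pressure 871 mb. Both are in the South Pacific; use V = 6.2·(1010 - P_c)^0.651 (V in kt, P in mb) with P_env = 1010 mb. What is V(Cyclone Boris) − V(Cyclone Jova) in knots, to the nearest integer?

-27 kt

Cyclone Boris: ΔP = 103; V ≈ 6.2 × 103^0.651 ≈ 126.69 kt.
Cyclone Jova: ΔP = 139; V ≈ 6.2 × 139^0.651 ≈ 153.99 kt.
Difference ≈ 126.69 − 153.99 = -27.30 → -27 kt.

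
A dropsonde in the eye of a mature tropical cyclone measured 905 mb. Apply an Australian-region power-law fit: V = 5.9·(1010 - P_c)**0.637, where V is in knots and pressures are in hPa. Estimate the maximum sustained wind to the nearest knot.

ΔP = 1010 − 905 = 105 mb.
105^0.637 ≈ 19.386.
V ≈ 5.9 × 19.386 ≈ 114.4 kt.

114 kt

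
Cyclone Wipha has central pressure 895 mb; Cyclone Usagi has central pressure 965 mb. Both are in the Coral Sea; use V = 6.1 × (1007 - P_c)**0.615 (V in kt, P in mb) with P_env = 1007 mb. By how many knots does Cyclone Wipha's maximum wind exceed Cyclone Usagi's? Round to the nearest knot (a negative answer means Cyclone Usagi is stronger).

Cyclone Wipha: ΔP = 112; V ≈ 6.1 × 112^0.615 ≈ 111.07 kt.
Cyclone Usagi: ΔP = 42; V ≈ 6.1 × 42^0.615 ≈ 60.76 kt.
Difference ≈ 111.07 − 60.76 = 50.31 → 50 kt.

50 kt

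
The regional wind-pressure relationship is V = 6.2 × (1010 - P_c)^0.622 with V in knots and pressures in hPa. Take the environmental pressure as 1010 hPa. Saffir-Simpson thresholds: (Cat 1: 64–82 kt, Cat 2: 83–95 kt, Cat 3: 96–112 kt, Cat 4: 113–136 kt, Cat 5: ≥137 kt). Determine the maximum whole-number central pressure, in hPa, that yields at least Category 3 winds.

Category 3 begins at V = 96 kt.
Required ΔP = (96/6.2)^(1/0.622) = 15.484^1.608 ≈ 81.84 hPa.
P_c ≤ 1010 − 81.84 = 928.16, so the highest integer P_c is 928 hPa.

928 hPa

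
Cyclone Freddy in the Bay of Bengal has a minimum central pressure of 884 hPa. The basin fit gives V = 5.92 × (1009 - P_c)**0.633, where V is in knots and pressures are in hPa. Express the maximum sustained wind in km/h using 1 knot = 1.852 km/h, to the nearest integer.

ΔP = 1009 − 884 = 125 hPa.
V ≈ 5.92 × 125^0.633 = 5.92 × 21.249 ≈ 125.796 kt.
125.796 × 1.852 ≈ 232.97 km/h → 233 km/h.

233 km/h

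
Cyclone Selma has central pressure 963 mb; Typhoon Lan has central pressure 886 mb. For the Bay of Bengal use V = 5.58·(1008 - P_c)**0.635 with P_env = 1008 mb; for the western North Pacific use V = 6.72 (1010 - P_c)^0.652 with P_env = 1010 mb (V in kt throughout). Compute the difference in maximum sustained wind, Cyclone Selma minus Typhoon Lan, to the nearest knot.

Cyclone Selma: ΔP = 45; V ≈ 5.58 × 45^0.635 ≈ 62.58 kt.
Typhoon Lan: ΔP = 124; V ≈ 6.72 × 124^0.652 ≈ 155.70 kt.
Difference ≈ 62.58 − 155.70 = -93.12 → -93 kt.

-93 kt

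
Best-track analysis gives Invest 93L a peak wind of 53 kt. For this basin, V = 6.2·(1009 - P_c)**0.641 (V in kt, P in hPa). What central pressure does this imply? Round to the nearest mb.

981 mb

ΔP = (V / 6.2)^(1/0.641) = (53/6.2)^1.560.
53/6.2 = 8.548; 8.548^1.560 ≈ 28.43 mb.
P_c = 1009 − 28.43 = 980.57 ≈ 981 mb.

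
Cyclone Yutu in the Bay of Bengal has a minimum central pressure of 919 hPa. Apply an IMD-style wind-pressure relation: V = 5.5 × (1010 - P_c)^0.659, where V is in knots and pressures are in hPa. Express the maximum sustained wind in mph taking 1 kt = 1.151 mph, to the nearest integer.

ΔP = 1010 − 919 = 91 hPa.
V ≈ 5.5 × 91^0.659 = 5.5 × 19.544 ≈ 107.491 kt.
107.491 × 1.151 ≈ 123.72 mph → 124 mph.

124 mph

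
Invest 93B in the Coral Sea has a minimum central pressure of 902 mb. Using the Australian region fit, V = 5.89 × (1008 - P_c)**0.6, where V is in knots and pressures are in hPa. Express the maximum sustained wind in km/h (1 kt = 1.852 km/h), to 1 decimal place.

ΔP = 1008 − 902 = 106 mb.
V ≈ 5.89 × 106^0.6 = 5.89 × 16.413 ≈ 96.672 kt.
96.672 × 1.852 ≈ 179.04 km/h → 179.0 km/h.

179.0 km/h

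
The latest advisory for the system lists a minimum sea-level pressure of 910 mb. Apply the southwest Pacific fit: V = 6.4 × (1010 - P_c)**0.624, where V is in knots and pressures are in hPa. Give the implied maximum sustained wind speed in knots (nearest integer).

113 kt

ΔP = 1010 − 910 = 100 mb.
100^0.624 ≈ 17.701.
V ≈ 6.4 × 17.701 ≈ 113.3 kt.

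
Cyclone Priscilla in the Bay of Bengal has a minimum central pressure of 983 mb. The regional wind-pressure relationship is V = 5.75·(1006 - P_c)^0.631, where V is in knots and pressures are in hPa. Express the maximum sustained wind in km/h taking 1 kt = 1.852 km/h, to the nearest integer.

ΔP = 1006 − 983 = 23 mb.
V ≈ 5.75 × 23^0.631 = 5.75 × 7.232 ≈ 41.583 kt.
41.583 × 1.852 ≈ 77.01 km/h → 77 km/h.

77 km/h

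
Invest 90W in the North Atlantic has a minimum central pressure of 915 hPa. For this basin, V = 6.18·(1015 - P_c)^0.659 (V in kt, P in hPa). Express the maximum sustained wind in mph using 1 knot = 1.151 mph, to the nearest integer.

ΔP = 1015 − 915 = 100 hPa.
V ≈ 6.18 × 100^0.659 = 6.18 × 20.797 ≈ 128.525 kt.
128.525 × 1.151 ≈ 147.93 mph → 148 mph.

148 mph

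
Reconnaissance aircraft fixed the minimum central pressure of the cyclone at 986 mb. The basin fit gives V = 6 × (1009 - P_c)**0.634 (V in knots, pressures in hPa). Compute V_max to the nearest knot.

44 kt

ΔP = 1009 − 986 = 23 mb.
23^0.634 ≈ 7.300.
V ≈ 6 × 7.300 ≈ 43.8 kt.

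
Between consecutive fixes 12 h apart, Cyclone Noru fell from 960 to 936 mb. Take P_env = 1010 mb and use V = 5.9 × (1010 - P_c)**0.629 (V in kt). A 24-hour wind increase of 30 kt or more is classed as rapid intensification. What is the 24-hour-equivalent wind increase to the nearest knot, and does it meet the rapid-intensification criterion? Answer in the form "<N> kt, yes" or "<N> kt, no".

V₁: ΔP = 50, V ≈ 5.9 × 50^0.629 ≈ 69.10 kt.
V₂: ΔP = 74, V ≈ 5.9 × 74^0.629 ≈ 88.43 kt.
ΔV over 12 h = 19.33 kt → 24 h equivalent = 19.33 × 24/12 ≈ 38.66 kt.
39 kt ≥ 30 kt ⇒ rapid intensification.

39 kt, yes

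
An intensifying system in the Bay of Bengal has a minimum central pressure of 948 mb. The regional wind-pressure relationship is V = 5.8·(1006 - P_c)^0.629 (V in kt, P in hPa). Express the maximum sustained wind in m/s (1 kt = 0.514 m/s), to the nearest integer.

38 m/s

ΔP = 1006 − 948 = 58 mb.
V ≈ 5.8 × 58^0.629 = 5.8 × 12.859 ≈ 74.580 kt.
74.580 × 0.514 ≈ 38.33 m/s → 38 m/s.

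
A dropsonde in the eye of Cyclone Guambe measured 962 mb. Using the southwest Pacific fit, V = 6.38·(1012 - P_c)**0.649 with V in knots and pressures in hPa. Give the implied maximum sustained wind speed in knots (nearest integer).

ΔP = 1012 − 962 = 50 mb.
50^0.649 ≈ 12.666.
V ≈ 6.38 × 12.666 ≈ 80.8 kt.

81 kt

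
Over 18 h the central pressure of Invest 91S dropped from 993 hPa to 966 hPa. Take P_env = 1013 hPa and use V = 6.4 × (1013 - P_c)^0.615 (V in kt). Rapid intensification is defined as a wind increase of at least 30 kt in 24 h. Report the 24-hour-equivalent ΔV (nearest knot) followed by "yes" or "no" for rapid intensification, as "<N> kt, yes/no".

37 kt, yes

V₁: ΔP = 20, V ≈ 6.4 × 20^0.615 ≈ 40.39 kt.
V₂: ΔP = 47, V ≈ 6.4 × 47^0.615 ≈ 68.32 kt.
ΔV over 18 h = 27.93 kt → 24 h equivalent = 27.93 × 24/18 ≈ 37.24 kt.
37 kt ≥ 30 kt ⇒ rapid intensification.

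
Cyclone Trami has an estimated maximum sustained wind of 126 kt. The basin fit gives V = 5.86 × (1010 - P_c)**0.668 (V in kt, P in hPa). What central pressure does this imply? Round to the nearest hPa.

ΔP = (V / 5.86)^(1/0.668) = (126/5.86)^1.497.
126/5.86 = 21.502; 21.502^1.497 ≈ 98.79 hPa.
P_c = 1010 − 98.79 = 911.21 ≈ 911 hPa.

911 hPa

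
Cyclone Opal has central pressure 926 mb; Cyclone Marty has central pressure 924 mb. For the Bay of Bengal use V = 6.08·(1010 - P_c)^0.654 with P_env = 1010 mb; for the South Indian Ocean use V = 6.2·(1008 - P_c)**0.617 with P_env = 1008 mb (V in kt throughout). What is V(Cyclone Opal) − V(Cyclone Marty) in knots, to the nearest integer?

15 kt

Cyclone Opal: ΔP = 84; V ≈ 6.08 × 84^0.654 ≈ 110.25 kt.
Cyclone Marty: ΔP = 84; V ≈ 6.2 × 84^0.617 ≈ 95.43 kt.
Difference ≈ 110.25 − 95.43 = 14.82 → 15 kt.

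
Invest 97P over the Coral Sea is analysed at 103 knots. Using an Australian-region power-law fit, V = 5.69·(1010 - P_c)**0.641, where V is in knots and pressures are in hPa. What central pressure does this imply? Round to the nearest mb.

918 mb

ΔP = (V / 5.69)^(1/0.641) = (103/5.69)^1.560.
103/5.69 = 18.102; 18.102^1.560 ≈ 91.65 mb.
P_c = 1010 − 91.65 = 918.35 ≈ 918 mb.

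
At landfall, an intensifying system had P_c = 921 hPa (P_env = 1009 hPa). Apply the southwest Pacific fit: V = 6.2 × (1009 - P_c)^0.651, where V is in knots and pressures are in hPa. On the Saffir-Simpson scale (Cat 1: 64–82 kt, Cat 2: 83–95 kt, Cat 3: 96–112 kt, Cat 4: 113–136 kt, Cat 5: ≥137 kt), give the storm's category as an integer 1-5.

ΔP = 1009 − 921 = 88 hPa.
V ≈ 6.2 × 88^0.651 = 6.2 × 18.44 ≈ 114 kt.
114 kt falls in the Category 4 band.

4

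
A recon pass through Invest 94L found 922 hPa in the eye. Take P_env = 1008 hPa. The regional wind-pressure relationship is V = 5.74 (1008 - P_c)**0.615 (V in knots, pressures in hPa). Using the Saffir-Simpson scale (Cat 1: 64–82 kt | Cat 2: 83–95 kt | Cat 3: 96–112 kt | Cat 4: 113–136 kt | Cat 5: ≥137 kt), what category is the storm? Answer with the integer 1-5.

ΔP = 1008 − 922 = 86 hPa.
V ≈ 5.74 × 86^0.615 = 5.74 × 15.48 ≈ 89 kt.
89 kt falls in the Category 2 band.

2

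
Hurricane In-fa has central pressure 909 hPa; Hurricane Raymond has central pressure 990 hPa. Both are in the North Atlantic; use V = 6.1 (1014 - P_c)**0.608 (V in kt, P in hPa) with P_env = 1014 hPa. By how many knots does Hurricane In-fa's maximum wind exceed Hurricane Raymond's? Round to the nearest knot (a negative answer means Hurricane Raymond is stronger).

61 kt

Hurricane In-fa: ΔP = 105; V ≈ 6.1 × 105^0.608 ≈ 103.33 kt.
Hurricane Raymond: ΔP = 24; V ≈ 6.1 × 24^0.608 ≈ 42.12 kt.
Difference ≈ 103.33 − 42.12 = 61.21 → 61 kt.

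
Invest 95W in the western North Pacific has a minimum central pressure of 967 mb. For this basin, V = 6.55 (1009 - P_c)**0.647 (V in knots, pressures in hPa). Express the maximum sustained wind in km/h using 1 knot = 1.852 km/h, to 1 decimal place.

136.2 km/h

ΔP = 1009 − 967 = 42 mb.
V ≈ 6.55 × 42^0.647 = 6.55 × 11.226 ≈ 73.533 kt.
73.533 × 1.852 ≈ 136.18 km/h → 136.2 km/h.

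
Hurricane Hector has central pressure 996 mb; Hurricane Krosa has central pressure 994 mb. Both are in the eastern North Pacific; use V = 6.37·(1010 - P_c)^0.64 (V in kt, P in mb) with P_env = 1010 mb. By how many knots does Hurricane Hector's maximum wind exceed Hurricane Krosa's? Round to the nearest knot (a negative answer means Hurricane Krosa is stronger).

-3 kt

Hurricane Hector: ΔP = 14; V ≈ 6.37 × 14^0.64 ≈ 34.49 kt.
Hurricane Krosa: ΔP = 16; V ≈ 6.37 × 16^0.64 ≈ 37.56 kt.
Difference ≈ 34.49 − 37.56 = -3.07 → -3 kt.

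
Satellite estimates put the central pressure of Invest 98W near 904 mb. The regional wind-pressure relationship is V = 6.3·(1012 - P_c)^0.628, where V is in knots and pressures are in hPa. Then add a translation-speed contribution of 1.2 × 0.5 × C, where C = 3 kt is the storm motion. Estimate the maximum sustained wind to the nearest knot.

ΔP = 1012 − 904 = 108 mb.
108^0.628 ≈ 18.923.
V ≈ 6.3 × 18.923 ≈ 119.2 kt.
Translation term: 1.2 × 0.5 × 3 = 1.8 kt.
Corrected V ≈ 121 kt → 121 kt.

121 kt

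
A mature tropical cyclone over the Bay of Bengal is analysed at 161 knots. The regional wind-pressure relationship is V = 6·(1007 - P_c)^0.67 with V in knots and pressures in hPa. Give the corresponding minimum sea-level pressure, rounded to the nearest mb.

871 mb

ΔP = (V / 6)^(1/0.67) = (161/6)^1.493.
161/6 = 26.833; 26.833^1.493 ≈ 135.63 mb.
P_c = 1007 − 135.63 = 871.37 ≈ 871 mb.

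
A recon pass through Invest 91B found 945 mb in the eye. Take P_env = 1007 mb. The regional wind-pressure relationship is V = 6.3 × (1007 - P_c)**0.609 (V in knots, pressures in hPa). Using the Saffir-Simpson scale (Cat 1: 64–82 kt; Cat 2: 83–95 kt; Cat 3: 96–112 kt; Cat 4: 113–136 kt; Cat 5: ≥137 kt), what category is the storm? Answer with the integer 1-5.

1

ΔP = 1007 − 945 = 62 mb.
V ≈ 6.3 × 62^0.609 = 6.3 × 12.35 ≈ 78 kt.
78 kt falls in the Category 1 band.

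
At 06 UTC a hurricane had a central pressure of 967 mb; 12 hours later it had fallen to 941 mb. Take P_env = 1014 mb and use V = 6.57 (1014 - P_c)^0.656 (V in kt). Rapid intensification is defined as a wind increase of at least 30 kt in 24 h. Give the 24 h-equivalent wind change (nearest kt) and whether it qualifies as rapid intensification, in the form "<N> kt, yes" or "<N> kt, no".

55 kt, yes

V₁: ΔP = 47, V ≈ 6.57 × 47^0.656 ≈ 82.12 kt.
V₂: ΔP = 73, V ≈ 6.57 × 73^0.656 ≈ 109.62 kt.
ΔV over 12 h = 27.50 kt → 24 h equivalent = 27.50 × 24/12 ≈ 55.00 kt.
55 kt ≥ 30 kt ⇒ rapid intensification.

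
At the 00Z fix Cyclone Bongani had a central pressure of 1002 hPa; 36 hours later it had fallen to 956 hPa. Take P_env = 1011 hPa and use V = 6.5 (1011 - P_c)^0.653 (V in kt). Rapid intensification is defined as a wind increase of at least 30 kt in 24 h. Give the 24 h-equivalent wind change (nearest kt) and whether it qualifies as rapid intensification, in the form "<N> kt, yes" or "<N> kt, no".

41 kt, yes

V₁: ΔP = 9, V ≈ 6.5 × 9^0.653 ≈ 27.29 kt.
V₂: ΔP = 55, V ≈ 6.5 × 55^0.653 ≈ 89.00 kt.
ΔV over 36 h = 61.71 kt → 24 h equivalent = 61.71 × 24/36 ≈ 41.14 kt.
41 kt ≥ 30 kt ⇒ rapid intensification.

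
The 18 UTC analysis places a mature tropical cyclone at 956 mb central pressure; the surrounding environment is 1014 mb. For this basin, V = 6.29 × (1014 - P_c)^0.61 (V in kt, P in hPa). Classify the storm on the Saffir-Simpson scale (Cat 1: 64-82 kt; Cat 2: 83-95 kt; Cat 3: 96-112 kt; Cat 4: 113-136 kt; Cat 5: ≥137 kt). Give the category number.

1

ΔP = 1014 − 956 = 58 mb.
V ≈ 6.29 × 58^0.61 = 6.29 × 11.90 ≈ 75 kt.
75 kt falls in the Category 1 band.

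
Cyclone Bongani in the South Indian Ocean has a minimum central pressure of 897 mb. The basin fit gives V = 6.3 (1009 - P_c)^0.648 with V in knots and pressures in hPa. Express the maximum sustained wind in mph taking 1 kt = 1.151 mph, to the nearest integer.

ΔP = 1009 − 897 = 112 mb.
V ≈ 6.3 × 112^0.648 = 6.3 × 21.276 ≈ 134.040 kt.
134.040 × 1.151 ≈ 154.28 mph → 154 mph.

154 mph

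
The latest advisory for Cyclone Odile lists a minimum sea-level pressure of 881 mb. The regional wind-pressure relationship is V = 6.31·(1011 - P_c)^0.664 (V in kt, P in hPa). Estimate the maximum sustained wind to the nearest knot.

160 kt

ΔP = 1011 − 881 = 130 mb.
130^0.664 ≈ 25.331.
V ≈ 6.31 × 25.331 ≈ 159.8 kt.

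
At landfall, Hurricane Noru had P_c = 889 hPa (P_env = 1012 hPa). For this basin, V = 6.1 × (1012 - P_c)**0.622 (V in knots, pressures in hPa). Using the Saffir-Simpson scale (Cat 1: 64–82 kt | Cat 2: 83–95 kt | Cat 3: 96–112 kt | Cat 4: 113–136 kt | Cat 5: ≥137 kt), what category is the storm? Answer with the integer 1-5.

4

ΔP = 1012 − 889 = 123 hPa.
V ≈ 6.1 × 123^0.622 = 6.1 × 19.95 ≈ 122 kt.
122 kt falls in the Category 4 band.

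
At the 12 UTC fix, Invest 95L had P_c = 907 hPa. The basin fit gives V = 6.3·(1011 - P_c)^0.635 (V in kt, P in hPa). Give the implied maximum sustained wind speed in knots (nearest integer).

ΔP = 1011 − 907 = 104 hPa.
104^0.635 ≈ 19.090.
V ≈ 6.3 × 19.090 ≈ 120.3 kt.

120 kt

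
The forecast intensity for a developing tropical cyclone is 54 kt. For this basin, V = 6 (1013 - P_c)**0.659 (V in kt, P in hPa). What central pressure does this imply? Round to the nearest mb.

ΔP = (V / 6)^(1/0.659) = (54/6)^1.517.
54/6 = 9.000; 9.000^1.517 ≈ 28.06 mb.
P_c = 1013 − 28.06 = 984.94 ≈ 985 mb.

985 mb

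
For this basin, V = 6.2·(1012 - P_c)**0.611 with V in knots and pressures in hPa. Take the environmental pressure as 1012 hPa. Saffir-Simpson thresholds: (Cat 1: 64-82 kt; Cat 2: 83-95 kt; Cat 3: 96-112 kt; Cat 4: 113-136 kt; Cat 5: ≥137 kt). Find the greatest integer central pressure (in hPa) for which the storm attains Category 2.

Category 2 begins at V = 83 kt.
Required ΔP = (83/6.2)^(1/0.611) = 13.387^1.637 ≈ 69.82 hPa.
P_c ≤ 1012 − 69.82 = 942.18, so the highest integer P_c is 942 hPa.

942 hPa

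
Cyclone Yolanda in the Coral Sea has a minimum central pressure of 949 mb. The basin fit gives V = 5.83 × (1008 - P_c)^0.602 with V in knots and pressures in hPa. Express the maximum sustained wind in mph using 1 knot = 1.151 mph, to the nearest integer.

ΔP = 1008 − 949 = 59 mb.
V ≈ 5.83 × 59^0.602 = 5.83 × 11.643 ≈ 67.877 kt.
67.877 × 1.151 ≈ 78.13 mph → 78 mph.

78 mph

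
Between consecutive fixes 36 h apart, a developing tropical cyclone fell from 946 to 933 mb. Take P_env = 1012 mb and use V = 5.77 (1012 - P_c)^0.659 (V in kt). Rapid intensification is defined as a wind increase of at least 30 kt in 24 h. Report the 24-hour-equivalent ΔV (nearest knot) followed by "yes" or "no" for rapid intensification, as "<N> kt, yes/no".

V₁: ΔP = 66, V ≈ 5.77 × 66^0.659 ≈ 91.25 kt.
V₂: ΔP = 79, V ≈ 5.77 × 79^0.659 ≈ 102.73 kt.
ΔV over 36 h = 11.48 kt → 24 h equivalent = 11.48 × 24/36 ≈ 7.65 kt.
8 kt < 30 kt ⇒ not rapid intensification.

8 kt, no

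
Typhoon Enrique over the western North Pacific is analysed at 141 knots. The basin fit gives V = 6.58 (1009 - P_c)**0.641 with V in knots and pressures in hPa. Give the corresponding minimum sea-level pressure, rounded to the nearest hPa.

ΔP = (V / 6.58)^(1/0.641) = (141/6.58)^1.560.
141/6.58 = 21.429; 21.429^1.560 ≈ 119.24 hPa.
P_c = 1009 − 119.24 = 889.76 ≈ 890 hPa.

890 hPa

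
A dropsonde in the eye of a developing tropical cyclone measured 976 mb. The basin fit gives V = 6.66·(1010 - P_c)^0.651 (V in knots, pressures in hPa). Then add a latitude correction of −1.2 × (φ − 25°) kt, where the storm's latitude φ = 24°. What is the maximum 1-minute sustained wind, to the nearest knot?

67 kt

ΔP = 1010 − 976 = 34 mb.
34^0.651 ≈ 9.931.
V ≈ 6.66 × 9.931 ≈ 66.1 kt.
Latitude correction: −1.2 × (24 − 25) = 1.2 kt.
Corrected V ≈ 67.3 kt → 67 kt.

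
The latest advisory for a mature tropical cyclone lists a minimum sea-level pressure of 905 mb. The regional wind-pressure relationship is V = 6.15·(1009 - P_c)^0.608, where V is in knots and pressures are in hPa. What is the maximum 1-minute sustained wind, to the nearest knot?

104 kt

ΔP = 1009 − 905 = 104 mb.
104^0.608 ≈ 16.841.
V ≈ 6.15 × 16.841 ≈ 103.6 kt.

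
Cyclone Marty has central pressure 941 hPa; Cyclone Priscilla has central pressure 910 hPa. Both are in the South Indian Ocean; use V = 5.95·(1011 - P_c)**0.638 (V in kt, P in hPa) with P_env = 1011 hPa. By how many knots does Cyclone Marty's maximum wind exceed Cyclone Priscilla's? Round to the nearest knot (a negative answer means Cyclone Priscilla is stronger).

-24 kt

Cyclone Marty: ΔP = 70; V ≈ 5.95 × 70^0.638 ≈ 89.47 kt.
Cyclone Priscilla: ΔP = 101; V ≈ 5.95 × 101^0.638 ≈ 113.05 kt.
Difference ≈ 89.47 − 113.05 = -23.58 → -24 kt.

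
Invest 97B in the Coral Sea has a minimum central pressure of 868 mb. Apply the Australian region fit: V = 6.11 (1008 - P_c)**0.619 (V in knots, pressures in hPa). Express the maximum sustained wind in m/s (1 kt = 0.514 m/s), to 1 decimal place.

ΔP = 1008 − 868 = 140 mb.
V ≈ 6.11 × 140^0.619 = 6.11 × 21.304 ≈ 130.165 kt.
130.165 × 0.514 ≈ 66.90 m/s → 66.9 m/s.

66.9 m/s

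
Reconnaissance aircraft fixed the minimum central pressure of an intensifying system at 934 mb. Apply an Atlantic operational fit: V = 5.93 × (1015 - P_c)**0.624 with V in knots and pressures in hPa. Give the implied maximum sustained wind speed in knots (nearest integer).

ΔP = 1015 − 934 = 81 mb.
81^0.624 ≈ 15.520.
V ≈ 5.93 × 15.520 ≈ 92.0 kt.

92 kt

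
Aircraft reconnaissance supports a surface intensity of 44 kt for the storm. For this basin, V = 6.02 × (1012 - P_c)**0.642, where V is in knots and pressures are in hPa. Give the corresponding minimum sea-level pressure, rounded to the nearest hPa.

990 hPa

ΔP = (V / 6.02)^(1/0.642) = (44/6.02)^1.558.
44/6.02 = 7.309; 7.309^1.558 ≈ 22.16 hPa.
P_c = 1012 − 22.16 = 989.84 ≈ 990 hPa.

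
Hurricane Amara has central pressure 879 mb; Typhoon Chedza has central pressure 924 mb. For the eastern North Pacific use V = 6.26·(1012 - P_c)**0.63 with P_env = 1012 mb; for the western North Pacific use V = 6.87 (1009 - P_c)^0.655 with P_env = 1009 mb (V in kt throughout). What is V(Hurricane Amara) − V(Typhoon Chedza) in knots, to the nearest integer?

Hurricane Amara: ΔP = 133; V ≈ 6.26 × 133^0.63 ≈ 136.33 kt.
Typhoon Chedza: ΔP = 85; V ≈ 6.87 × 85^0.655 ≈ 126.10 kt.
Difference ≈ 136.33 − 126.10 = 10.23 → 10 kt.

10 kt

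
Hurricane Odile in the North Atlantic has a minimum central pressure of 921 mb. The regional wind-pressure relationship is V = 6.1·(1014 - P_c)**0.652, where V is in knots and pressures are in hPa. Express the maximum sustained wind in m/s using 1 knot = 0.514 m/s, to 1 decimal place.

60.2 m/s

ΔP = 1014 − 921 = 93 mb.
V ≈ 6.1 × 93^0.652 = 6.1 × 19.207 ≈ 117.160 kt.
117.160 × 0.514 ≈ 60.22 m/s → 60.2 m/s.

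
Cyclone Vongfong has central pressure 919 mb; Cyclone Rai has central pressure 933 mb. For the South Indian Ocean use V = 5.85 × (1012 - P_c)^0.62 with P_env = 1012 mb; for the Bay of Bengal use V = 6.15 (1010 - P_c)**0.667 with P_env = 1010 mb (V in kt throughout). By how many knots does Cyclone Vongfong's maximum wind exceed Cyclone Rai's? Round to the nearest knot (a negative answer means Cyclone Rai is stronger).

-14 kt

Cyclone Vongfong: ΔP = 93; V ≈ 5.85 × 93^0.62 ≈ 97.19 kt.
Cyclone Rai: ΔP = 77; V ≈ 6.15 × 77^0.667 ≈ 111.47 kt.
Difference ≈ 97.19 − 111.47 = -14.28 → -14 kt.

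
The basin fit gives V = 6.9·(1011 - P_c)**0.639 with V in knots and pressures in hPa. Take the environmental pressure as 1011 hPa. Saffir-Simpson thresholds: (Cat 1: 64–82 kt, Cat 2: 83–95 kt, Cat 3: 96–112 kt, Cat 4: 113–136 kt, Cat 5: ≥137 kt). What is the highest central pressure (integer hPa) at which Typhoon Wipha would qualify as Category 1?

978 hPa

Category 1 begins at V = 64 kt.
Required ΔP = (64/6.9)^(1/0.639) = 9.275^1.565 ≈ 32.65 hPa.
P_c ≤ 1011 − 32.65 = 978.35, so the highest integer P_c is 978 hPa.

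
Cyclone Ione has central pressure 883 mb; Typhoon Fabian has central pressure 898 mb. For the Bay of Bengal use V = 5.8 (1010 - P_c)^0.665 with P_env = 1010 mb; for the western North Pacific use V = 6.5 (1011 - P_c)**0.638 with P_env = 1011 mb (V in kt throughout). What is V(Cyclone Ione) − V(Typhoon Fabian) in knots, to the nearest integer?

Cyclone Ione: ΔP = 127; V ≈ 5.8 × 127^0.665 ≈ 145.36 kt.
Typhoon Fabian: ΔP = 113; V ≈ 6.5 × 113^0.638 ≈ 132.67 kt.
Difference ≈ 145.36 − 132.67 = 12.69 → 13 kt.

13 kt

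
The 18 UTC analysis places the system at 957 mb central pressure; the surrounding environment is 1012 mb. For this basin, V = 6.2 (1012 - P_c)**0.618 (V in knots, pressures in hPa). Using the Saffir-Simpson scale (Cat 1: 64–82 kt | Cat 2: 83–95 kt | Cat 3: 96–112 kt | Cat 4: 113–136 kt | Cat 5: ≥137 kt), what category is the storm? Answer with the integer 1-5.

ΔP = 1012 − 957 = 55 mb.
V ≈ 6.2 × 55^0.618 = 6.2 × 11.90 ≈ 74 kt.
74 kt falls in the Category 1 band.

1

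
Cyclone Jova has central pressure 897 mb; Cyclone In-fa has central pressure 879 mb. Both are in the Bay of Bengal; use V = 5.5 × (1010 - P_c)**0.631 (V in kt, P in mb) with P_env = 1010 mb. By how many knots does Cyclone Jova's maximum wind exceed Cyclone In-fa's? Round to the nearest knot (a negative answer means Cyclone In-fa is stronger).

-11 kt

Cyclone Jova: ΔP = 113; V ≈ 5.5 × 113^0.631 ≈ 108.61 kt.
Cyclone In-fa: ΔP = 131; V ≈ 5.5 × 131^0.631 ≈ 119.22 kt.
Difference ≈ 108.61 − 119.22 = -10.61 → -11 kt.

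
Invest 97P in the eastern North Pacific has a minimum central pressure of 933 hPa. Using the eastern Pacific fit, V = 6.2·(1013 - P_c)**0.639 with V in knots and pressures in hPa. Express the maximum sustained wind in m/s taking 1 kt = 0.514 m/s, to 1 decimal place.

ΔP = 1013 − 933 = 80 hPa.
V ≈ 6.2 × 80^0.639 = 6.2 × 16.447 ≈ 101.969 kt.
101.969 × 0.514 ≈ 52.41 m/s → 52.4 m/s.

52.4 m/s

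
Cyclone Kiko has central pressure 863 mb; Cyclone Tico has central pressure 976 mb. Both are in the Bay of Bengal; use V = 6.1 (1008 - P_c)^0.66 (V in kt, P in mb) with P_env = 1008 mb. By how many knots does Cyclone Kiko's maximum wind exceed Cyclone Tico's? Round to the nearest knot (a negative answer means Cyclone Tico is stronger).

103 kt

Cyclone Kiko: ΔP = 145; V ≈ 6.1 × 145^0.66 ≈ 162.87 kt.
Cyclone Tico: ΔP = 32; V ≈ 6.1 × 32^0.66 ≈ 60.08 kt.
Difference ≈ 162.87 − 60.08 = 102.79 → 103 kt.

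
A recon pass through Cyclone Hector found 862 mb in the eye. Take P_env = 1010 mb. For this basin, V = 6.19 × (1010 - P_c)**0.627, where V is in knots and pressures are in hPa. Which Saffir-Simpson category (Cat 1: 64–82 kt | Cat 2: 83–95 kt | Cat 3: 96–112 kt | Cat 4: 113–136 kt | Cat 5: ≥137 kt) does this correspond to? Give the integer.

5

ΔP = 1010 − 862 = 148 mb.
V ≈ 6.19 × 148^0.627 = 6.19 × 22.95 ≈ 142 kt.
142 kt falls in the Category 5 band.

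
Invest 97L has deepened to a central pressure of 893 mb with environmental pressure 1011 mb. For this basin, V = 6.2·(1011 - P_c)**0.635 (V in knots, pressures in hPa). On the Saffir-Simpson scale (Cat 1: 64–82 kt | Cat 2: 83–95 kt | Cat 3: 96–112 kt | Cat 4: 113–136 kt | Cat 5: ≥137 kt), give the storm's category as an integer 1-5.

ΔP = 1011 − 893 = 118 mb.
V ≈ 6.2 × 118^0.635 = 6.2 × 20.68 ≈ 128 kt.
128 kt falls in the Category 4 band.

4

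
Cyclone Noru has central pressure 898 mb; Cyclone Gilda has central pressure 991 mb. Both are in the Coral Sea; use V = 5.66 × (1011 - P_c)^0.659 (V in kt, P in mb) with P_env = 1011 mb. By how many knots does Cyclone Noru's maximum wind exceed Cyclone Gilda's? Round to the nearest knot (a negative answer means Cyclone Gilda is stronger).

87 kt

Cyclone Noru: ΔP = 113; V ≈ 5.66 × 113^0.659 ≈ 127.58 kt.
Cyclone Gilda: ΔP = 20; V ≈ 5.66 × 20^0.659 ≈ 40.76 kt.
Difference ≈ 127.58 − 40.76 = 86.82 → 87 kt.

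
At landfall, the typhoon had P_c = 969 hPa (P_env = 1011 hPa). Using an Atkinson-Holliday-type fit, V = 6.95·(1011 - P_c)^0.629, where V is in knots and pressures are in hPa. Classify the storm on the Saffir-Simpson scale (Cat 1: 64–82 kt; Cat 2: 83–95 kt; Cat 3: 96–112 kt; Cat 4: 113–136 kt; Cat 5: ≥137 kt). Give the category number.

1

ΔP = 1011 − 969 = 42 hPa.
V ≈ 6.95 × 42^0.629 = 6.95 × 10.50 ≈ 73 kt.
73 kt falls in the Category 1 band.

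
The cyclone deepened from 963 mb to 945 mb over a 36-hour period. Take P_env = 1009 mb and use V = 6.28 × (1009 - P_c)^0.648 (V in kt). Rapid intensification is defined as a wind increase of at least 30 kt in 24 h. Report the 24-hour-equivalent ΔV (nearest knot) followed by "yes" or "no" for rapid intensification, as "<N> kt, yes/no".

V₁: ΔP = 46, V ≈ 6.28 × 46^0.648 ≈ 75.06 kt.
V₂: ΔP = 64, V ≈ 6.28 × 64^0.648 ≈ 92.97 kt.
ΔV over 36 h = 17.91 kt → 24 h equivalent = 17.91 × 24/36 ≈ 11.94 kt.
12 kt < 30 kt ⇒ not rapid intensification.

12 kt, no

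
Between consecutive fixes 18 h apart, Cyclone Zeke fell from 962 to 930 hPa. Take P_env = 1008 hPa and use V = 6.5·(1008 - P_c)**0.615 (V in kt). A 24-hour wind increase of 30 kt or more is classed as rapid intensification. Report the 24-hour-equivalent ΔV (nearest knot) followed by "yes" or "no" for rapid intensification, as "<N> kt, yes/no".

35 kt, yes

V₁: ΔP = 46, V ≈ 6.5 × 46^0.615 ≈ 68.47 kt.
V₂: ΔP = 78, V ≈ 6.5 × 78^0.615 ≈ 94.74 kt.
ΔV over 18 h = 26.27 kt → 24 h equivalent = 26.27 × 24/18 ≈ 35.03 kt.
35 kt ≥ 30 kt ⇒ rapid intensification.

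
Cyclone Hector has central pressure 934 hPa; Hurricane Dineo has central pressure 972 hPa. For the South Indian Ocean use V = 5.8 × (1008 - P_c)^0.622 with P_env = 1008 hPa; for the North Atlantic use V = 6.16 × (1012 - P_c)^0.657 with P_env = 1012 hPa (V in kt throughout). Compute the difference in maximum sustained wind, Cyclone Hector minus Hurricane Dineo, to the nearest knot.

15 kt

Cyclone Hector: ΔP = 74; V ≈ 5.8 × 74^0.622 ≈ 84.35 kt.
Hurricane Dineo: ΔP = 40; V ≈ 6.16 × 40^0.657 ≈ 69.52 kt.
Difference ≈ 84.35 − 69.52 = 14.83 → 15 kt.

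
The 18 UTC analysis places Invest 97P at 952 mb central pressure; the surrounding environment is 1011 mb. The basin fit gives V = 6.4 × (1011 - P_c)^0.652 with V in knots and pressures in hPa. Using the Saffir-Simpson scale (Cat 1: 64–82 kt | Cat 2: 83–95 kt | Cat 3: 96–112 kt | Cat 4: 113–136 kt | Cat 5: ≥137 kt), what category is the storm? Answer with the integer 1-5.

ΔP = 1011 − 952 = 59 mb.
V ≈ 6.4 × 59^0.652 = 6.4 × 14.28 ≈ 91 kt.
91 kt falls in the Category 2 band.

2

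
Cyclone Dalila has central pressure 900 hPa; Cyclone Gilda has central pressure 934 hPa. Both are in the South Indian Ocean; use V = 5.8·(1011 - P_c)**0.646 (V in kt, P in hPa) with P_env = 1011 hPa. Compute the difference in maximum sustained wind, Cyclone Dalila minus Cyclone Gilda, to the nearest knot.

26 kt

Cyclone Dalila: ΔP = 111; V ≈ 5.8 × 111^0.646 ≈ 121.54 kt.
Cyclone Gilda: ΔP = 77; V ≈ 5.8 × 77^0.646 ≈ 95.96 kt.
Difference ≈ 121.54 − 95.96 = 25.58 → 26 kt.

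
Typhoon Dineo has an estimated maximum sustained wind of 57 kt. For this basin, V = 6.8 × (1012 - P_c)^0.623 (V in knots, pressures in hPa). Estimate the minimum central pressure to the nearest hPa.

ΔP = (V / 6.8)^(1/0.623) = (57/6.8)^1.605.
57/6.8 = 8.382; 8.382^1.605 ≈ 30.35 hPa.
P_c = 1012 − 30.35 = 981.65 ≈ 982 hPa.

982 hPa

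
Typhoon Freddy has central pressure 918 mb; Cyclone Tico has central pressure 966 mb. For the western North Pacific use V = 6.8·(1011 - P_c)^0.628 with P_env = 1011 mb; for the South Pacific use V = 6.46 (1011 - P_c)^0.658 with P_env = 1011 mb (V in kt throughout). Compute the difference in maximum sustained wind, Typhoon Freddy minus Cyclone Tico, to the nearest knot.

Typhoon Freddy: ΔP = 93; V ≈ 6.8 × 93^0.628 ≈ 117.14 kt.
Cyclone Tico: ΔP = 45; V ≈ 6.46 × 45^0.658 ≈ 79.08 kt.
Difference ≈ 117.14 − 79.08 = 38.06 → 38 kt.

38 kt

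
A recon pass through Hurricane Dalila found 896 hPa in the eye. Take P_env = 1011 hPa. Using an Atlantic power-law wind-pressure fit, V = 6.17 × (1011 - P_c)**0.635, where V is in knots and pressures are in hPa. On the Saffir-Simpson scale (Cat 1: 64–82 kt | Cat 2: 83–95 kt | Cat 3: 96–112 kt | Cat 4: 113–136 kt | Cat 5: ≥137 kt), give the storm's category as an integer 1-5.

ΔP = 1011 − 896 = 115 hPa.
V ≈ 6.17 × 115^0.635 = 6.17 × 20.35 ≈ 126 kt.
126 kt falls in the Category 4 band.

4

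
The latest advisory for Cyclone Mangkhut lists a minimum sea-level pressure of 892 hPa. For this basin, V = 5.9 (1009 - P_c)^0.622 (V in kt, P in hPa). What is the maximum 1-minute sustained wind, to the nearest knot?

ΔP = 1009 − 892 = 117 hPa.
117^0.622 ≈ 19.338.
V ≈ 5.9 × 19.338 ≈ 114.1 kt.

114 kt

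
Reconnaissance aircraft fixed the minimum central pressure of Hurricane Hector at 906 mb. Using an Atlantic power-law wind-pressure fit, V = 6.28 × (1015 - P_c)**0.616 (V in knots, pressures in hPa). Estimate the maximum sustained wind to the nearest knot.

ΔP = 1015 − 906 = 109 mb.
109^0.616 ≈ 17.991.
V ≈ 6.28 × 17.991 ≈ 113.0 kt.

113 kt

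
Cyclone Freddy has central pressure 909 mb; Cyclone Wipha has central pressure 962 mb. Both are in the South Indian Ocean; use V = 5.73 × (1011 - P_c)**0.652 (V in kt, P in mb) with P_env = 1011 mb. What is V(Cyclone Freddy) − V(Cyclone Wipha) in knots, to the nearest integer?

44 kt

Cyclone Freddy: ΔP = 102; V ≈ 5.73 × 102^0.652 ≈ 116.89 kt.
Cyclone Wipha: ΔP = 49; V ≈ 5.73 × 49^0.652 ≈ 72.47 kt.
Difference ≈ 116.89 − 72.47 = 44.42 → 44 kt.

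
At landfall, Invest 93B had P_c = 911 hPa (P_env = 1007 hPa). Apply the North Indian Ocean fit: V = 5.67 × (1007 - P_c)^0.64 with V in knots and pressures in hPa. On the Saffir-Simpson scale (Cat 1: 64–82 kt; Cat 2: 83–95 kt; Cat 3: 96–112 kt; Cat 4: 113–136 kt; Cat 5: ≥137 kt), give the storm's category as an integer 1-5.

3

ΔP = 1007 − 911 = 96 hPa.
V ≈ 5.67 × 96^0.64 = 5.67 × 18.56 ≈ 105 kt.
105 kt falls in the Category 3 band.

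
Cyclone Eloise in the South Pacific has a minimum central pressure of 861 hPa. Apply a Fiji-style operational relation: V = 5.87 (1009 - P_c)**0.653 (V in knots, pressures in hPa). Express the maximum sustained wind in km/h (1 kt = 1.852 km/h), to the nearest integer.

ΔP = 1009 − 861 = 148 hPa.
V ≈ 5.87 × 148^0.653 = 5.87 × 26.132 ≈ 153.398 kt.
153.398 × 1.852 ≈ 284.09 km/h → 284 km/h.

284 km/h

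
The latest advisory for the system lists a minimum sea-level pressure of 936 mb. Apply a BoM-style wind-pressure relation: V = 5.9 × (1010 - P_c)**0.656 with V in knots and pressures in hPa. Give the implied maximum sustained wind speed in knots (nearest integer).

99 kt

ΔP = 1010 − 936 = 74 mb.
74^0.656 ≈ 16.835.
V ≈ 5.9 × 16.835 ≈ 99.3 kt.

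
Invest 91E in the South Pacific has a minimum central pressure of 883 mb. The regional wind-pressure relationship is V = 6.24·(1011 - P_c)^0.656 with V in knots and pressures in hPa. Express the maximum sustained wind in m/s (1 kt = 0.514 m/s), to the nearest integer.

77 m/s

ΔP = 1011 − 883 = 128 mb.
V ≈ 6.24 × 128^0.656 = 6.24 × 24.117 ≈ 150.492 kt.
150.492 × 0.514 ≈ 77.35 m/s → 77 m/s.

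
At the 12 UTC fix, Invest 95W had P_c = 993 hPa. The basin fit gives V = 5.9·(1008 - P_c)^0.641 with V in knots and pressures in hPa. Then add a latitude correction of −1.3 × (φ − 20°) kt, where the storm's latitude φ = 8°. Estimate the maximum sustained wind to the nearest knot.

ΔP = 1008 − 993 = 15 hPa.
15^0.641 ≈ 5.674.
V ≈ 5.9 × 5.674 ≈ 33.5 kt.
Latitude correction: −1.3 × (8 − 20) = 15.6 kt.
Corrected V ≈ 49.1 kt → 49 kt.

49 kt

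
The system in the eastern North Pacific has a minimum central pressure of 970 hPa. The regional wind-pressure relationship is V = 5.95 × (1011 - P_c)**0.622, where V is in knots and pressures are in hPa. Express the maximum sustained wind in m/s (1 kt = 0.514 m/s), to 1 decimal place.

ΔP = 1011 − 970 = 41 hPa.
V ≈ 5.95 × 41^0.622 = 5.95 × 10.073 ≈ 59.933 kt.
59.933 × 0.514 ≈ 30.81 m/s → 30.8 m/s.

30.8 m/s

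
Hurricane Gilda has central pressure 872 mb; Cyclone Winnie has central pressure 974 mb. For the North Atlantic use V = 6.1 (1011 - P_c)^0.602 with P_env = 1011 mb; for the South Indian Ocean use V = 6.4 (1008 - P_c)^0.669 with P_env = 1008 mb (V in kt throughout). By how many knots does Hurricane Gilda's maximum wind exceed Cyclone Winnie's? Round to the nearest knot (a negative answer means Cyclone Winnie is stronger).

Hurricane Gilda: ΔP = 139; V ≈ 6.1 × 139^0.602 ≈ 118.97 kt.
Cyclone Winnie: ΔP = 34; V ≈ 6.4 × 34^0.669 ≈ 67.72 kt.
Difference ≈ 118.97 − 67.72 = 51.25 → 51 kt.

51 kt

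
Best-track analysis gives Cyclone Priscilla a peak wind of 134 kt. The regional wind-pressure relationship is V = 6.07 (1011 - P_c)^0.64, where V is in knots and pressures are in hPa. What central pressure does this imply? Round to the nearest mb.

ΔP = (V / 6.07)^(1/0.64) = (134/6.07)^1.562.
134/6.07 = 22.076; 22.076^1.562 ≈ 125.85 mb.
P_c = 1011 − 125.85 = 885.15 ≈ 885 mb.

885 mb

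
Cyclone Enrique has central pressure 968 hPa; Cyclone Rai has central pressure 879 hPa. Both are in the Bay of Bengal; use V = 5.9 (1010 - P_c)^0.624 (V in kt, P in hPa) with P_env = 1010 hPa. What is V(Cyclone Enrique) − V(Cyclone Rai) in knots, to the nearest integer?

Cyclone Enrique: ΔP = 42; V ≈ 5.9 × 42^0.624 ≈ 60.78 kt.
Cyclone Rai: ΔP = 131; V ≈ 5.9 × 131^0.624 ≈ 123.60 kt.
Difference ≈ 60.78 − 123.60 = -62.82 → -63 kt.

-63 kt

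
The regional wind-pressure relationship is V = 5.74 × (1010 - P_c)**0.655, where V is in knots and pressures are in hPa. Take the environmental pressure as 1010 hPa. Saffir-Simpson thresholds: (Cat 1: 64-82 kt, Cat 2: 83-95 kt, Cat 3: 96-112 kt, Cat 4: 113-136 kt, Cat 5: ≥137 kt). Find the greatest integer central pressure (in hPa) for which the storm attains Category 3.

Category 3 begins at V = 96 kt.
Required ΔP = (96/5.74)^(1/0.655) = 16.725^1.527 ≈ 73.74 hPa.
P_c ≤ 1010 − 73.74 = 936.26, so the highest integer P_c is 936 hPa.

936 hPa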